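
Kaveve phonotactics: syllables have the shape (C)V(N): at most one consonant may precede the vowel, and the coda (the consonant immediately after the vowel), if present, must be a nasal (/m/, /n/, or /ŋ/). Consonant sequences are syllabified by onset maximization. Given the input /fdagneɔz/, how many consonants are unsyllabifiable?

3

Syllabifying with onset maximization leaves /f/, /g/, /z/ stranded (only a nasal (/m/, /n/, or /ŋ/) is licensed in coda position; onsets are limited to one consonant).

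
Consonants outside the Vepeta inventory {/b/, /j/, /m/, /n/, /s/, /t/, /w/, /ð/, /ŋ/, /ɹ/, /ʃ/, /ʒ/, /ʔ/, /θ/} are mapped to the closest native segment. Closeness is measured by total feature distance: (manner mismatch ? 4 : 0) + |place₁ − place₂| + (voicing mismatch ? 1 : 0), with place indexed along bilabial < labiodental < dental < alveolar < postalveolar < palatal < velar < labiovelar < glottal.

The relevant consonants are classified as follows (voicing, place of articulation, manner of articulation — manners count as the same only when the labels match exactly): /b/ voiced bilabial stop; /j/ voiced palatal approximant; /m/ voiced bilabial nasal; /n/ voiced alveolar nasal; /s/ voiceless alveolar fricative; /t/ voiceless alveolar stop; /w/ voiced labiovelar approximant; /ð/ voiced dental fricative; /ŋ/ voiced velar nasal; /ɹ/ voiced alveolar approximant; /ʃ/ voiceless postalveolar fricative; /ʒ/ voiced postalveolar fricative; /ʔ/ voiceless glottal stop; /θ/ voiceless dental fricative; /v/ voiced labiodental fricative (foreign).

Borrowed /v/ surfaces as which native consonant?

/ð/ is closest: same manner (fricative), place distance 1 (labiodental→dental), same voicing; total 1. Next closest is /θ/ at distance 2.

ð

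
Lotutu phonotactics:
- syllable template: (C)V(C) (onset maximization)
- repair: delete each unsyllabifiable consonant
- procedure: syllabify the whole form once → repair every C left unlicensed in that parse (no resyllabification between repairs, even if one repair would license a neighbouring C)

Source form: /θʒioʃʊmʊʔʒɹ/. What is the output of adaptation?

ʒioʃʊmʊʔ

The consonants /θ/, /ʒ/, /ɹ/ cannot be parsed into a legal (C)V(C) syllable (at most one coda consonant is licensed; onsets are limited to one consonant).
Deleting the stranded consonants removes /θ/, /ʒ/, /ɹ/.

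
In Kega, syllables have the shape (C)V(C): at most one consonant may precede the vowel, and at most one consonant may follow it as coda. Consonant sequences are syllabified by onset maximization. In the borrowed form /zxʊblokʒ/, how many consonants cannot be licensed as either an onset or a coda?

2

The consonants /z/, /ʒ/ cannot be parsed into a legal (C)V(C) syllable (at most one coda consonant is licensed; onsets are limited to one consonant).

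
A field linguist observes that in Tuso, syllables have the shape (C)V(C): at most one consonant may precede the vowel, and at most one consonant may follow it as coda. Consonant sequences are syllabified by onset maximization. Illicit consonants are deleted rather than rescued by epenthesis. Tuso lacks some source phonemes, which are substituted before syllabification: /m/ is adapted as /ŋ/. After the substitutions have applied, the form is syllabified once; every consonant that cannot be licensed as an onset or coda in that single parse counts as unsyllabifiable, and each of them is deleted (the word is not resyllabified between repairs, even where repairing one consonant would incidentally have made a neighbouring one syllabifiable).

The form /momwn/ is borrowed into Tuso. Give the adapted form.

ŋoŋ

Substitution: /m/ → /ŋ/, giving /ŋoŋwn/.
Under (C)V(C), the unsyllabifiable consonants are /w/, /n/ (at most one coda consonant is licensed; onsets are limited to one consonant).
Deleting the stranded consonants removes /w/, /n/.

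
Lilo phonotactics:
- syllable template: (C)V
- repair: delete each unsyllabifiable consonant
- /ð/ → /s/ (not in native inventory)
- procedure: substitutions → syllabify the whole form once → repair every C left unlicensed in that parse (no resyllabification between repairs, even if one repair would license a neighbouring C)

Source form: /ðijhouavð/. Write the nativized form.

sihoua

Substitution: /ð/ → /s/, giving /sijhouavs/.
Syllabifying with onset maximization leaves /j/, /v/, /s/ stranded (no codas are permitted; onsets are limited to one consonant).
Deleting the stranded consonants removes /j/, /v/, /s/.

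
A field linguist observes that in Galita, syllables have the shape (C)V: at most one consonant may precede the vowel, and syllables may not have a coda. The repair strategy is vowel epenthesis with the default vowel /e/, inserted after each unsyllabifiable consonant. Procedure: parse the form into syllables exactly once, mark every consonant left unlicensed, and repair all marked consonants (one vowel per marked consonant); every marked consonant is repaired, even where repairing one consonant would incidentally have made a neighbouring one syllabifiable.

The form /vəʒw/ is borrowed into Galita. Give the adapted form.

vəʒewe

Under (C)V, the unsyllabifiable consonants are /ʒ/, /w/ (no codas are permitted; onsets are limited to one consonant).
Each unlicensed consonant becomes the onset of a new syllable: /ʒ/ → /ʒe/, /w/ → /we/.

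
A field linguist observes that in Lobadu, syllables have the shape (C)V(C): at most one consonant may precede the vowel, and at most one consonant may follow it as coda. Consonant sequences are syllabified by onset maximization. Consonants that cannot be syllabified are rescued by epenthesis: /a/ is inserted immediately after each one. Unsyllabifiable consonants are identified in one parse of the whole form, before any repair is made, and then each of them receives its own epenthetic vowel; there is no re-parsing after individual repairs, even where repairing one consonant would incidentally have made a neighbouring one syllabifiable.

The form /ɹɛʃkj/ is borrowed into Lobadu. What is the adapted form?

Under (C)V(C), the unsyllabifiable consonants are /k/, /j/ (at most one coda consonant is licensed; onsets are limited to one consonant).
Inserting the epenthetic vowel yields /k/ → /ka/, /j/ → /ja/.

ɹɛʃkaja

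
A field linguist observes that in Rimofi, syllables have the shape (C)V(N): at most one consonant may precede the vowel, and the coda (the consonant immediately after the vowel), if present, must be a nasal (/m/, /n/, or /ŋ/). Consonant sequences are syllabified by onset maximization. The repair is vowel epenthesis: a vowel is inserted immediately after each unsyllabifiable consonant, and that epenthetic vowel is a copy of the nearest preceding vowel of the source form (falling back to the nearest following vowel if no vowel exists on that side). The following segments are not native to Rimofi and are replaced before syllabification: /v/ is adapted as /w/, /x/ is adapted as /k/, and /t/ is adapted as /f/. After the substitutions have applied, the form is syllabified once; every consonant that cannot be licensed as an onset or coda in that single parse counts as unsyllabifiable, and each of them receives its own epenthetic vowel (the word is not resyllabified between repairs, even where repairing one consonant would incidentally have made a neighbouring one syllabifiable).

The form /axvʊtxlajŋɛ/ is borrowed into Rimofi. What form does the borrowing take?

akawʊfʊkʊlajaŋɛ

Substitution: /x/ → /k/, /v/ → /w/, /t/ → /f/, giving /akwʊfklajŋɛ/.
Syllabifying with onset maximization leaves /k/, /f/, /k/, /j/ stranded (only a nasal (/m/, /n/, or /ŋ/) is licensed in coda position; onsets are limited to one consonant).
Each unlicensed consonant becomes the onset of a new syllable: /k/ → /ka/, /f/ → /fʊ/, /k/ → /kʊ/, /j/ → /ja/.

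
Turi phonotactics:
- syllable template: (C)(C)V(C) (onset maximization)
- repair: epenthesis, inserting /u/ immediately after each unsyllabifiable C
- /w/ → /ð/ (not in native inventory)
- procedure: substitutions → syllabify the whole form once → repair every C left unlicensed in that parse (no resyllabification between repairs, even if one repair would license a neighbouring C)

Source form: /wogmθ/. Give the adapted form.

ðogmuθu

Substitution: /w/ → /ð/, giving /ðogmθ/.
The consonants /m/, /θ/ cannot be parsed into a legal (C)(C)V(C) syllable (at most one coda consonant is licensed; onsets may contain at most 2 consonants).
Each unlicensed consonant becomes the onset of a new syllable: /m/ → /mu/, /θ/ → /θu/.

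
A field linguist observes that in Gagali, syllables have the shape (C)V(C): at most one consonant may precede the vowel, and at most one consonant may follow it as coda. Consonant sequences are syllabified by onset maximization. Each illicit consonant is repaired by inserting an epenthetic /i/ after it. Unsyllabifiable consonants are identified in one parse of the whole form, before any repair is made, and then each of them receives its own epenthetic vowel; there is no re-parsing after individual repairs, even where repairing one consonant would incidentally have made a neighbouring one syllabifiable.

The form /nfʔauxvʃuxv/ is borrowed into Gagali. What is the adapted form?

nifiʔauxviʃuxvi

Under (C)V(C), the unsyllabifiable consonants are /n/, /f/, /v/, /v/ (at most one coda consonant is licensed; onsets are limited to one consonant).
Each unlicensed consonant becomes the onset of a new syllable: /n/ → /ni/, /f/ → /fi/, /v/ → /vi/, /v/ → /vi/.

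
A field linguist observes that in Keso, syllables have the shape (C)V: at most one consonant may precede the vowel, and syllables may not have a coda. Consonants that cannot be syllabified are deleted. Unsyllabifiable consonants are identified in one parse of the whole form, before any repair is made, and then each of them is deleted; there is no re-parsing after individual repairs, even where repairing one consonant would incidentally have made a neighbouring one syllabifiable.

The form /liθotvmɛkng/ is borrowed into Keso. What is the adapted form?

liθomɛ

The consonants /t/, /v/, /k/, /n/, /g/ cannot be parsed into a legal (C)V syllable (no codas are permitted; onsets are limited to one consonant).
Deletion applies to /t/, /v/, /k/, /n/, /g/.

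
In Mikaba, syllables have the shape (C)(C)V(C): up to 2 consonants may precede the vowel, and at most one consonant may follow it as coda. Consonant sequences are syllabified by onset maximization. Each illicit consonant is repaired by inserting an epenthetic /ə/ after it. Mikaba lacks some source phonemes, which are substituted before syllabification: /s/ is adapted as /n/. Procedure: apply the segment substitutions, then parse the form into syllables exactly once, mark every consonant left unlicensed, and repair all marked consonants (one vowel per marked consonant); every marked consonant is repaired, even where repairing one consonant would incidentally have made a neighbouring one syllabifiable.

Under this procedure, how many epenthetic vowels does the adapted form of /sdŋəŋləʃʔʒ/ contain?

3

After substitution the input is /ndŋəŋləʃʔʒ/.
The unsyllabifiable consonants are /n/, /ʔ/, /ʒ/; each receives one epenthetic vowel.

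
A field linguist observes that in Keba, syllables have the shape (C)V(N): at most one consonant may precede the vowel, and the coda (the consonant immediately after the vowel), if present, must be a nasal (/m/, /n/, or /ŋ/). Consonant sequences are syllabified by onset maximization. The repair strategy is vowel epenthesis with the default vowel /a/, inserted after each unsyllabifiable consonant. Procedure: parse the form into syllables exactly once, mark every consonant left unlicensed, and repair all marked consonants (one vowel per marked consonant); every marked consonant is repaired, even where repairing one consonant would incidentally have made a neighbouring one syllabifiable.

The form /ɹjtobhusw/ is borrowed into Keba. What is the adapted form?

Syllabifying with onset maximization leaves /ɹ/, /j/, /b/, /s/, /w/ stranded (only a nasal (/m/, /n/, or /ŋ/) is licensed in coda position; onsets are limited to one consonant).
Each unlicensed consonant becomes the onset of a new syllable: /ɹ/ → /ɹa/, /j/ → /ja/, /b/ → /ba/, /s/ → /sa/, /w/ → /wa/.

ɹajatobahusawa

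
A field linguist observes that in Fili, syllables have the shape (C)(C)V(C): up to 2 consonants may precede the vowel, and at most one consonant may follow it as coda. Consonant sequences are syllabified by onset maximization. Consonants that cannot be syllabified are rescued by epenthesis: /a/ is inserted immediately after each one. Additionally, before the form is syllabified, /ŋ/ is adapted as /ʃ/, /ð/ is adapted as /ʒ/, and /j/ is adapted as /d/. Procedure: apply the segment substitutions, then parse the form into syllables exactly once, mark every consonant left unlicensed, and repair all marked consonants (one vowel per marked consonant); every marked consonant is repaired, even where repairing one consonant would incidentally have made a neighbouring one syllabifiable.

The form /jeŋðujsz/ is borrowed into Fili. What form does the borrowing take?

deʃʒudsaza

Substitution: /j/ → /d/, /ŋ/ → /ʃ/, /ð/ → /ʒ/, giving /deʃʒudsz/.
Syllabifying with onset maximization leaves /s/, /z/ stranded (at most one coda consonant is licensed; onsets may contain at most 2 consonants).
Inserting the epenthetic vowel yields /s/ → /sa/, /z/ → /za/.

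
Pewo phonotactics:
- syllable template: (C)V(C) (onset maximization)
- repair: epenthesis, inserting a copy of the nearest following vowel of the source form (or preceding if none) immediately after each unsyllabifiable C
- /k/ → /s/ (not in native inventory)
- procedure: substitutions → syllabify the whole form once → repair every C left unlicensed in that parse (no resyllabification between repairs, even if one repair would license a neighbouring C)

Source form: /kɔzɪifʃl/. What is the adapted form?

Substitution: /k/ → /s/, giving /sɔzɪifʃl/.
Under (C)V(C), the unsyllabifiable consonants are /ʃ/, /l/ (at most one coda consonant is licensed; onsets are limited to one consonant).
Inserting the epenthetic vowel yields /ʃ/ → /ʃi/, /l/ → /li/.

sɔzɪifʃili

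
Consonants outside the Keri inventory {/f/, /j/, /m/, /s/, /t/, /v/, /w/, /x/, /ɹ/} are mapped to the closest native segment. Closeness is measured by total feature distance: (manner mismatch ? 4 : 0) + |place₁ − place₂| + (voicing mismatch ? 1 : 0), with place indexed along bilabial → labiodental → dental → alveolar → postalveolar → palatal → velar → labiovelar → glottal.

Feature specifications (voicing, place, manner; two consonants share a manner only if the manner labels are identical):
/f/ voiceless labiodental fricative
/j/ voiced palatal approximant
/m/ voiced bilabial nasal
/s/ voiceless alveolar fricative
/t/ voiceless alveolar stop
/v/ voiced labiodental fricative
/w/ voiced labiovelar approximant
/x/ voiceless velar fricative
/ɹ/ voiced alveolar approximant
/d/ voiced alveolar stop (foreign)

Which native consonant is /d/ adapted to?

t

/t/ is closest: same manner (stop), place distance 0 (alveolar→alveolar), voicing differs (+1); total 1. Next closest is /ɹ/ at distance 4.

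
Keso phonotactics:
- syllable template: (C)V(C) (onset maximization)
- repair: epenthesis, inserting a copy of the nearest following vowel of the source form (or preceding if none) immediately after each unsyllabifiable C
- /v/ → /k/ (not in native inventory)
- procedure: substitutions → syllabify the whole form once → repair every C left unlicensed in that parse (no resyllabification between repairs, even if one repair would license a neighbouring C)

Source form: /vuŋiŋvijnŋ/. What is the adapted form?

kuŋiŋkijniŋi

Substitution: /v/ → /k/, giving /kuŋiŋkijnŋ/.
The consonants /n/, /ŋ/ cannot be parsed into a legal (C)V(C) syllable (at most one coda consonant is licensed; onsets are limited to one consonant).
Inserting the epenthetic vowel yields /n/ → /ni/, /ŋ/ → /ŋi/.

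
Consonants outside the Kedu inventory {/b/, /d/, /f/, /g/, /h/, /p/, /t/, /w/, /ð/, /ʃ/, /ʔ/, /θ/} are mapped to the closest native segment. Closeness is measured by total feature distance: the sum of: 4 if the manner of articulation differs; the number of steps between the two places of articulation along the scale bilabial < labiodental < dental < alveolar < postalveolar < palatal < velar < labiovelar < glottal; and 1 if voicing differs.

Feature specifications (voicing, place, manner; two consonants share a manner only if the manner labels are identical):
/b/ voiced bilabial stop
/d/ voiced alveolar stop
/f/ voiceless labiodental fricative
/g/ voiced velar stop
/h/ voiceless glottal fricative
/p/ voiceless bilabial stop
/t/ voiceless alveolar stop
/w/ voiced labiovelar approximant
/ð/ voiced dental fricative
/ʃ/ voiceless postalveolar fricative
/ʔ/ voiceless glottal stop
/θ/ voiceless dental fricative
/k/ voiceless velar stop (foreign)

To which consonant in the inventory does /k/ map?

/g/ is closest: same manner (stop), place distance 0 (velar→velar), voicing differs (+1); total 1. Next closest is /ʔ/ at distance 2.

g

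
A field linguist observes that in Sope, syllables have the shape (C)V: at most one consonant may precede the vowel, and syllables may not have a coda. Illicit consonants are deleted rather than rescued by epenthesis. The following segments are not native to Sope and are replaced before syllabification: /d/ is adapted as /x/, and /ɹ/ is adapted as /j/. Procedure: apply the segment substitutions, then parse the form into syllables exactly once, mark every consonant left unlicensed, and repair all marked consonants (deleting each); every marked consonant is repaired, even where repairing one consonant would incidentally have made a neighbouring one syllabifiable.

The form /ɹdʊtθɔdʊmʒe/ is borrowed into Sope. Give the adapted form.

Substitution: /ɹ/ → /j/, /d/ → /x/, giving /jxʊtθɔxʊmʒe/.
The consonants /j/, /t/, /m/ cannot be parsed into a legal (C)V syllable (no codas are permitted; onsets are limited to one consonant).
Deletion applies to /j/, /t/, /m/.

xʊθɔxʊʒe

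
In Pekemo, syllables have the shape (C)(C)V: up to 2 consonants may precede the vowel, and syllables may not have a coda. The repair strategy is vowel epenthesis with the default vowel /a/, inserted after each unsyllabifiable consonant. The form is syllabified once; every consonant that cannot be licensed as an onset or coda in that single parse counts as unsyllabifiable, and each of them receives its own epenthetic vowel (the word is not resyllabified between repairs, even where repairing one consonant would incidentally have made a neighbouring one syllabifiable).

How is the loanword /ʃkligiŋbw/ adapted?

ʃakligiŋabawa

Under (C)(C)V, the unsyllabifiable consonants are /ʃ/, /ŋ/, /b/, /w/ (no codas are permitted; onsets may contain at most 2 consonants).
Inserting the epenthetic vowel yields /ʃ/ → /ʃa/, /ŋ/ → /ŋa/, /b/ → /ba/, /w/ → /wa/.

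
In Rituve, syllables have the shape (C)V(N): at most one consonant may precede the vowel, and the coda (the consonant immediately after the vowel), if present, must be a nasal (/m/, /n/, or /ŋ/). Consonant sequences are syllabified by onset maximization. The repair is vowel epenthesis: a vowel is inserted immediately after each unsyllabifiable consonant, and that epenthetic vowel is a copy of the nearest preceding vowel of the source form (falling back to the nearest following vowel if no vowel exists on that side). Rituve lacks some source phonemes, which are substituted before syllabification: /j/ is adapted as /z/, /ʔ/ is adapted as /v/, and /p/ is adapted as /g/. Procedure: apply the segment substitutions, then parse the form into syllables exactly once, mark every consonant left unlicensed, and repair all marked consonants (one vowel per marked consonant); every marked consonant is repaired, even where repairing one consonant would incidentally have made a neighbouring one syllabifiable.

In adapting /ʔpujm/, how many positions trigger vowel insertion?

3

After substitution the input is /vguzm/.
The unsyllabifiable consonants are /v/, /z/, /m/; each receives one epenthetic vowel.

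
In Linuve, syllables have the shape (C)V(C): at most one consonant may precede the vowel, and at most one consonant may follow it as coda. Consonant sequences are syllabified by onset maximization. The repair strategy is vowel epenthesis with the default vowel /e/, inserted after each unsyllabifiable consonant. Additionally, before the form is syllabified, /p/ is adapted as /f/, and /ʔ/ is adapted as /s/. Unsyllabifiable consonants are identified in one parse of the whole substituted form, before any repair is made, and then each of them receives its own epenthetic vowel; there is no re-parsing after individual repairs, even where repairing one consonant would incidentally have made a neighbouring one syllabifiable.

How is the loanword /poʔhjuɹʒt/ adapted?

foshejuɹʒete

Substitution: /p/ → /f/, /ʔ/ → /s/, giving /foshjuɹʒt/.
Under (C)V(C), the unsyllabifiable consonants are /h/, /ʒ/, /t/ (at most one coda consonant is licensed; onsets are limited to one consonant).
Inserting the epenthetic vowel yields /h/ → /he/, /ʒ/ → /ʒe/, /t/ → /te/.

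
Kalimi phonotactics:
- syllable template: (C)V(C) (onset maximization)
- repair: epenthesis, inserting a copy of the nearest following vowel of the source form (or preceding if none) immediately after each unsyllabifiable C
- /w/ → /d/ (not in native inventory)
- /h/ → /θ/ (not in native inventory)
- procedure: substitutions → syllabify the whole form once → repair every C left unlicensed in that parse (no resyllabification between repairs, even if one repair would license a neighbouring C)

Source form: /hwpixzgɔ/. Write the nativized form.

Substitution: /h/ → /θ/, /w/ → /d/, giving /θdpixzgɔ/.
The consonants /θ/, /d/, /z/ cannot be parsed into a legal (C)V(C) syllable (at most one coda consonant is licensed; onsets are limited to one consonant).
Each unlicensed consonant becomes the onset of a new syllable: /θ/ → /θi/, /d/ → /di/, /z/ → /zɔ/.

θidipixzɔgɔ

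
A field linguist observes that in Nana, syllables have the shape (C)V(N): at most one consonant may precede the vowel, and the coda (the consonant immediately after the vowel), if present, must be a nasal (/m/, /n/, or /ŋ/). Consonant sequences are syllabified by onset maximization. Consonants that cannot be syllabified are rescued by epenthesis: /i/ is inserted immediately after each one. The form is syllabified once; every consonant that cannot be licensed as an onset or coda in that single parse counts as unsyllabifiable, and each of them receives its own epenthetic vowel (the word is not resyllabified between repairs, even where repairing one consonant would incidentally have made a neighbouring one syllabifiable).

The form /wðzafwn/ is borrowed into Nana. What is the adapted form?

wiðizafiwini

Under (C)V(N), the unsyllabifiable consonants are /w/, /ð/, /f/, /w/, /n/ (only a nasal (/m/, /n/, or /ŋ/) is licensed in coda position; onsets are limited to one consonant).
Inserting the epenthetic vowel yields /w/ → /wi/, /ð/ → /ði/, /f/ → /fi/, /w/ → /wi/, /n/ → /ni/.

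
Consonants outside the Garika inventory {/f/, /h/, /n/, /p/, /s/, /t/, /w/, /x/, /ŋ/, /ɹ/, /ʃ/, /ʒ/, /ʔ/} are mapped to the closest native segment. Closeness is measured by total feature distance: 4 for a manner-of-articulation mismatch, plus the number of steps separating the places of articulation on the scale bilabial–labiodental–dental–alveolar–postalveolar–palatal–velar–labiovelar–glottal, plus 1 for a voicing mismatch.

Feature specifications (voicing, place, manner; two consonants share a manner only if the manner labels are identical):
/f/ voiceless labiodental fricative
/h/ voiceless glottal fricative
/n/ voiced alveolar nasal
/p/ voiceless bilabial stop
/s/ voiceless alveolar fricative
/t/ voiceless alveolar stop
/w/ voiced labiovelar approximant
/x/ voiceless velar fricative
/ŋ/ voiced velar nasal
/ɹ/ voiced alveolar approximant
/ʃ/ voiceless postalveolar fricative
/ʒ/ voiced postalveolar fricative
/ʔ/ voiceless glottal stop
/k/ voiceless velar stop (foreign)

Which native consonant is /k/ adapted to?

/ʔ/ is closest: same manner (stop), place distance 2 (velar→glottal), same voicing; total 2. Next closest is /t/ at distance 3.

ʔ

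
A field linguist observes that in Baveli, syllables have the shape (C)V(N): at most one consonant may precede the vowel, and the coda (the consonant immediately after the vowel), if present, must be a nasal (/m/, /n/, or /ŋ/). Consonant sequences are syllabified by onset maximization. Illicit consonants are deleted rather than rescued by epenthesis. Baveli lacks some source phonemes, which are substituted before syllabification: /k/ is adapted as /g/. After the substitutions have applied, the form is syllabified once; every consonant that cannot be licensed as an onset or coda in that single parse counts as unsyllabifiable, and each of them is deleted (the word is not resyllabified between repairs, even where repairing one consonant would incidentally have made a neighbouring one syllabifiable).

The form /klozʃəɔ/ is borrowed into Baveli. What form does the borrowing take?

Substitution: /k/ → /g/, giving /glozʃəɔ/.
The consonants /g/, /z/ cannot be parsed into a legal (C)V(N) syllable (only a nasal (/m/, /n/, or /ŋ/) is licensed in coda position; onsets are limited to one consonant).
Deletion applies to /g/, /z/.

loʃəɔ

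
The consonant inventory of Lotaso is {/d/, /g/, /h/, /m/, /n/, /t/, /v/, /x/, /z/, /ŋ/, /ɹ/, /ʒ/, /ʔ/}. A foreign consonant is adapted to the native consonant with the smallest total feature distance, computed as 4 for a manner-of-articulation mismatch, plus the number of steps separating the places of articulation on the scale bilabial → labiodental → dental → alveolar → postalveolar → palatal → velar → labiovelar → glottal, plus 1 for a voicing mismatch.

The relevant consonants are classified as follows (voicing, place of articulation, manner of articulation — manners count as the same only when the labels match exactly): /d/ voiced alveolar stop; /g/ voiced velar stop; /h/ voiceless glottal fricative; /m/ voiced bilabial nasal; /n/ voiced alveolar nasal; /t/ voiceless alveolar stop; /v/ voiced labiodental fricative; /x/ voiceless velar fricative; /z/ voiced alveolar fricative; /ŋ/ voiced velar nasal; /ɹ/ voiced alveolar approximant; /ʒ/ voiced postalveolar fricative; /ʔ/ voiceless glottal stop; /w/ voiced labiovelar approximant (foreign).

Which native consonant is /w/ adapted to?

/ɹ/ is closest: same manner (approximant), place distance 4 (labiovelar→alveolar), same voicing; total 4. Next closest is /g/ at distance 5.

ɹ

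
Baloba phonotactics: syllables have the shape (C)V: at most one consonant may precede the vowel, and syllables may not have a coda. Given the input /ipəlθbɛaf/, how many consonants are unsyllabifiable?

The consonants /l/, /θ/, /f/ cannot be parsed into a legal (C)V syllable (no codas are permitted; onsets are limited to one consonant).

3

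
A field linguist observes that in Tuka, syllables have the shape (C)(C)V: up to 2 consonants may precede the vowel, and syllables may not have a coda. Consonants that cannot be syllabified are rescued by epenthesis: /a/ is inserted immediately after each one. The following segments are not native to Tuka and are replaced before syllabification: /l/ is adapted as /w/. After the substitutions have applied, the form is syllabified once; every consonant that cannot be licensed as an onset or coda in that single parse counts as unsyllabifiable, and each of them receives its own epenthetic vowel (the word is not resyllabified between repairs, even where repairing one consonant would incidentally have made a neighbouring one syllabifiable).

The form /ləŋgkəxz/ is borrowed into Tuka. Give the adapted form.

wəŋagkəxaza

Substitution: /l/ → /w/, giving /wəŋgkəxz/.
The consonants /ŋ/, /x/, /z/ cannot be parsed into a legal (C)(C)V syllable (no codas are permitted; onsets may contain at most 2 consonants).
Each unlicensed consonant becomes the onset of a new syllable: /ŋ/ → /ŋa/, /x/ → /xa/, /z/ → /za/.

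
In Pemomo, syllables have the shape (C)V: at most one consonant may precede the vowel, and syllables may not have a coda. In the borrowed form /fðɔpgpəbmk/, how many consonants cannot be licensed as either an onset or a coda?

6

Under (C)V, the unsyllabifiable consonants are /f/, /p/, /g/, /b/, /m/, /k/ (no codas are permitted; onsets are limited to one consonant).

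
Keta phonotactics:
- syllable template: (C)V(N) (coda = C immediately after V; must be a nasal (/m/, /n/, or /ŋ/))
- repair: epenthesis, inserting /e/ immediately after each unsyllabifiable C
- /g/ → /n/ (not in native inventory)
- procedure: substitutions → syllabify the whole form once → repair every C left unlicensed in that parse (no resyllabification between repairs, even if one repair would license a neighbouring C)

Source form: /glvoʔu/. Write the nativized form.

Substitution: /g/ → /n/, giving /nlvoʔu/.
Syllabifying with onset maximization leaves /n/, /l/ stranded (only a nasal (/m/, /n/, or /ŋ/) is licensed in coda position; onsets are limited to one consonant).
Inserting the epenthetic vowel yields /n/ → /ne/, /l/ → /le/.

nelevoʔu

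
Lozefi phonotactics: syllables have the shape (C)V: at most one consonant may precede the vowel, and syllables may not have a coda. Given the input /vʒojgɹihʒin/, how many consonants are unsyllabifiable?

Syllabifying with onset maximization leaves /v/, /j/, /g/, /h/, /n/ stranded (no codas are permitted; onsets are limited to one consonant).

5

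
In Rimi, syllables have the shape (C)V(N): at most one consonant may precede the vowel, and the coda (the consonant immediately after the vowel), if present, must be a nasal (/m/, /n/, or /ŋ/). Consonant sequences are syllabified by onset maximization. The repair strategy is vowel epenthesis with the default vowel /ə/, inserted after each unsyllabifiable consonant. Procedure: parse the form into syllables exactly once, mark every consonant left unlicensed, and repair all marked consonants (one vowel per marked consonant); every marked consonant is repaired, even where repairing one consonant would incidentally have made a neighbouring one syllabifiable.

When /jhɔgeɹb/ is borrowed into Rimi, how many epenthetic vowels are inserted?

The unsyllabifiable consonants are /j/, /ɹ/, /b/; each receives one epenthetic vowel.

3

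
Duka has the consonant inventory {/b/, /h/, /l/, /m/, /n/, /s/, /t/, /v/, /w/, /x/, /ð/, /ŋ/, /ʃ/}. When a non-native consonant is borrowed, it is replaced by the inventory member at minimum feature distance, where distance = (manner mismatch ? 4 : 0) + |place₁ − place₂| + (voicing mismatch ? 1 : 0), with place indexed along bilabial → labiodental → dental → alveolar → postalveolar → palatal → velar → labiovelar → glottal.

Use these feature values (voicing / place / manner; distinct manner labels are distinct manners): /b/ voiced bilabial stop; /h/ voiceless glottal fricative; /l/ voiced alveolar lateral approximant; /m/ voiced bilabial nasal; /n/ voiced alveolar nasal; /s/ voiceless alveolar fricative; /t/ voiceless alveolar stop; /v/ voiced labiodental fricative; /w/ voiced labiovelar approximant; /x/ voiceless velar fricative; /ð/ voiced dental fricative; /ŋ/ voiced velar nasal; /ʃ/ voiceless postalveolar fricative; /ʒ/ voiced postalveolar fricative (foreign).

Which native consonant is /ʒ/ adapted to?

/ʃ/ is closest: same manner (fricative), place distance 0 (postalveolar→postalveolar), voicing differs (+1); total 1. Next closest is /s/ at distance 2.

ʃ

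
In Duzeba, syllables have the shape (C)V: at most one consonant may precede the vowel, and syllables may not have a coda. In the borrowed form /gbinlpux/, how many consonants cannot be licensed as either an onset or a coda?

Under (C)V, the unsyllabifiable consonants are /g/, /n/, /l/, /x/ (no codas are permitted; onsets are limited to one consonant).

4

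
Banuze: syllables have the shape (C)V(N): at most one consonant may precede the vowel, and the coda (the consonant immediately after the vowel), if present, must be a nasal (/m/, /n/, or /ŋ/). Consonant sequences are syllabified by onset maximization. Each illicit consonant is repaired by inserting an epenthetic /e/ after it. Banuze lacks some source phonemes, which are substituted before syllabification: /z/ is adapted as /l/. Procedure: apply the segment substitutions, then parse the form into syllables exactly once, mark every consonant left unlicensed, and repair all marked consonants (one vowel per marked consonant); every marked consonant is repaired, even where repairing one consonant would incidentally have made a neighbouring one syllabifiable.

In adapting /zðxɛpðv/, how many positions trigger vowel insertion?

After substitution the input is /lðxɛpðv/.
The unsyllabifiable consonants are /l/, /ð/, /p/, /ð/, /v/; each receives one epenthetic vowel.

5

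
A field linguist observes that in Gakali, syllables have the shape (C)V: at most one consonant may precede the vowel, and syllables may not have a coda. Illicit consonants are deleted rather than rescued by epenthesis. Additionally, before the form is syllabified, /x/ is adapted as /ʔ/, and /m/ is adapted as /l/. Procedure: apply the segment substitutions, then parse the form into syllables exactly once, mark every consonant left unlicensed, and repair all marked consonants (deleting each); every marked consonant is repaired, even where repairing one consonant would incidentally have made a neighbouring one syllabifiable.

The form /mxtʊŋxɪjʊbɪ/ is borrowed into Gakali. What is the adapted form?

tʊʔɪjʊbɪ

Substitution: /m/ → /l/, /x/ → /ʔ/, giving /lʔtʊŋʔɪjʊbɪ/.
Under (C)V, the unsyllabifiable consonants are /l/, /ʔ/, /ŋ/ (no codas are permitted; onsets are limited to one consonant).
Deletion applies to /l/, /ʔ/, /ŋ/.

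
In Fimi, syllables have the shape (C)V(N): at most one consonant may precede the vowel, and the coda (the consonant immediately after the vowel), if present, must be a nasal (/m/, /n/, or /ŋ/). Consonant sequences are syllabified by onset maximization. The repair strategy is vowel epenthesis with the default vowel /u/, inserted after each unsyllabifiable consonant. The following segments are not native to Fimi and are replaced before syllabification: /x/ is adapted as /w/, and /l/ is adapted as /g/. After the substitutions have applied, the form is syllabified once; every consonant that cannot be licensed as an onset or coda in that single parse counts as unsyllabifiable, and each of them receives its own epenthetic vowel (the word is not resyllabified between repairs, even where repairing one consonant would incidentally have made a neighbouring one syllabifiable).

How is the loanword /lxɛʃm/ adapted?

Substitution: /l/ → /g/, /x/ → /w/, giving /gwɛʃm/.
Syllabifying with onset maximization leaves /g/, /ʃ/, /m/ stranded (only a nasal (/m/, /n/, or /ŋ/) is licensed in coda position; onsets are limited to one consonant).
Each unlicensed consonant becomes the onset of a new syllable: /g/ → /gu/, /ʃ/ → /ʃu/, /m/ → /mu/.

guwɛʃumu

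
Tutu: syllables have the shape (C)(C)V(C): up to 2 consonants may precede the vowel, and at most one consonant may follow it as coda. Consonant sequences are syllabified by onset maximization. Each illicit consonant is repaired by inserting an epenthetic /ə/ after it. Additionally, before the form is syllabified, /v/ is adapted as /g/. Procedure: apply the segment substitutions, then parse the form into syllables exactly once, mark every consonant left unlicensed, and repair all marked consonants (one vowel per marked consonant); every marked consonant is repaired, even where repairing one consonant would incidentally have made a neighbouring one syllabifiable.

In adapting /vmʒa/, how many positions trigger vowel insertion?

1

After substitution the input is /gmʒa/.
The unsyllabifiable consonants are /g/; each receives one epenthetic vowel.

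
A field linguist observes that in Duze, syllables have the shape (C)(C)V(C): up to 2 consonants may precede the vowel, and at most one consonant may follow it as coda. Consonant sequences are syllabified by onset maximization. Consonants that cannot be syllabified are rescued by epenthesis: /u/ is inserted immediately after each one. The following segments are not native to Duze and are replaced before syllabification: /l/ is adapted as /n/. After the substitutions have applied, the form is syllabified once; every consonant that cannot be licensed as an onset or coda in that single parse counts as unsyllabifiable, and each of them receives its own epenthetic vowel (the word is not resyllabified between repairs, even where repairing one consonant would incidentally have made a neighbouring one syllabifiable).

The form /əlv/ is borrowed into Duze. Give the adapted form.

Substitution: /l/ → /n/, giving /ənv/.
The consonants /v/ cannot be parsed into a legal (C)(C)V(C) syllable (at most one coda consonant is licensed; onsets may contain at most 2 consonants).
Epenthesis after each stranded consonant: /v/ → /vu/.

ənvu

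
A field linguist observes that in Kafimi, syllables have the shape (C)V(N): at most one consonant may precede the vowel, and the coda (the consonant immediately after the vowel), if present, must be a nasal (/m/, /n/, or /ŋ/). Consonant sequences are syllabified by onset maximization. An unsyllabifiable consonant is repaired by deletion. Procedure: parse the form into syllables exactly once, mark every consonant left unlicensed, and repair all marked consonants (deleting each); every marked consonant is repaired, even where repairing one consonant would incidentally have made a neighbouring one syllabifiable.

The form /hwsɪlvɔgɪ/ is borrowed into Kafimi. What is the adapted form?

The consonants /h/, /w/, /l/ cannot be parsed into a legal (C)V(N) syllable (only a nasal (/m/, /n/, or /ŋ/) is licensed in coda position; onsets are limited to one consonant).
Deleting the stranded consonants removes /h/, /w/, /l/.

sɪvɔgɪ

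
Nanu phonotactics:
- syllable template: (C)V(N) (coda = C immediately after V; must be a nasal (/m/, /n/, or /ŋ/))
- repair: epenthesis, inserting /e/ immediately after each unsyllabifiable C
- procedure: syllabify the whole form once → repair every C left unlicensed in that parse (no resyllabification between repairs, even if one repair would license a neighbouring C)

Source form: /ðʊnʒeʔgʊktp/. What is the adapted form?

The consonants /ʔ/, /k/, /t/, /p/ cannot be parsed into a legal (C)V(N) syllable (only a nasal (/m/, /n/, or /ŋ/) is licensed in coda position; onsets are limited to one consonant).
Each unlicensed consonant becomes the onset of a new syllable: /ʔ/ → /ʔe/, /k/ → /ke/, /t/ → /te/, /p/ → /pe/.

ðʊnʒeʔegʊketepe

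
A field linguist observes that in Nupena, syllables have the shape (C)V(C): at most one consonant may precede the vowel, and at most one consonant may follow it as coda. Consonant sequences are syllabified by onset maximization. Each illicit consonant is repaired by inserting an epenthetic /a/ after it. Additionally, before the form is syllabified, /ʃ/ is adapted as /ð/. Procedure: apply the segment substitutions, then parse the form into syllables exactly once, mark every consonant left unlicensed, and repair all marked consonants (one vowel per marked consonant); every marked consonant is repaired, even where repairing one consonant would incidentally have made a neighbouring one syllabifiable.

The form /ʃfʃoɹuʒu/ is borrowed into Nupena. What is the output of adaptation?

ðafaðoɹuʒu

Substitution: /ʃ/ → /ð/, giving /ðfðoɹuʒu/.
Syllabifying with onset maximization leaves /ð/, /f/ stranded (at most one coda consonant is licensed; onsets are limited to one consonant).
Each unlicensed consonant becomes the onset of a new syllable: /ð/ → /ða/, /f/ → /fa/.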